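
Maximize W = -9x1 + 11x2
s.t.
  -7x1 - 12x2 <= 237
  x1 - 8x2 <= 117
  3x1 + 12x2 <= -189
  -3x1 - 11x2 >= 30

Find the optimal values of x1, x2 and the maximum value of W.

Vertices and W = -9x1 + 11x2:
  (-123/17, -264/17) → W = -1797/17
  (-12, -51/4) → W = -129/4
  (-3, -15) → W = -138

x1 = -12, x2 = -51/4, maximum W = -129/4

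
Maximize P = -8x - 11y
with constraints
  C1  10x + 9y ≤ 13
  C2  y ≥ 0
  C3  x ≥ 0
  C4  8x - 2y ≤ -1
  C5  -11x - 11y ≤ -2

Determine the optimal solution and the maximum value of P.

Vertices and P = -8x - 11y:
  (0, 13/9) → P = -143/9
  (17/92, 57/46) → P = -695/46
  (0, 1/2) → P = -11/2

The optimum lies where x = 0 and 8x - 2y = -1.
Solving simultaneously gives x = 0, y = 1/2.

x = 0, y = 1/2, maximum P = -11/2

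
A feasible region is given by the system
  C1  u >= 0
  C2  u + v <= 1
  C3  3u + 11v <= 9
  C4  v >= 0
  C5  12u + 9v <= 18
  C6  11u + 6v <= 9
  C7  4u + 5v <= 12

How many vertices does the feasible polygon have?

Of the 21 pairwise boundary intersections, those satisfying every inequality are:
  (0, 9/11)
  (0, 0)
  (1/4, 3/4)
  (3/5, 2/5)
  (9/11, 0)

5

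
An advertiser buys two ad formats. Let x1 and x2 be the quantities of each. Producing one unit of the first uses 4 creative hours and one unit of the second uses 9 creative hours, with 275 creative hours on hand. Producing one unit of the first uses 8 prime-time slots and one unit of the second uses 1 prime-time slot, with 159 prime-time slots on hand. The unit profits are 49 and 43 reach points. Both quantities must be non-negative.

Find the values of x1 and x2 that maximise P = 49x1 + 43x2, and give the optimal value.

x1 = 17, x2 = 23, maximum P = 1822

The optimum lies where 4x1 + 9x2 = 275 and 8x1 + x2 = 159.
Solving simultaneously gives x1 = 17, x2 = 23.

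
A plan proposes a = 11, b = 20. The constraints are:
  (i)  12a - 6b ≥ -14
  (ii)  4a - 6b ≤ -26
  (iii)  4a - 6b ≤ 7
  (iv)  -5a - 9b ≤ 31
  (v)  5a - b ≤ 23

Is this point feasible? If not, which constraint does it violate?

Constraint (v): 5a - b = 35, which is not ≤ 23. All other constraints are satisfied.

not feasible — violates (v)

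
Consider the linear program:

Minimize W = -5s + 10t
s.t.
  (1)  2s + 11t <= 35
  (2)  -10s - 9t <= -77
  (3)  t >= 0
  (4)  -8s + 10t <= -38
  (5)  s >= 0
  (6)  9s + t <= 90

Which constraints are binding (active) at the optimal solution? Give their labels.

(3) and (6)

Extreme points and W = -5s + 10t:
  (64/9, 17/9) → W = -50/3
  (955/97, 135/97) → W = -3425/97
  (77/10, 0) → W = -77/2
  (278/43, 59/43) → W = -800/43
  (10, 0) → W = -50

The minimum is at (10, 0). Substituting into each constraint, equality holds for (3) and (6); the remaining constraints have slack.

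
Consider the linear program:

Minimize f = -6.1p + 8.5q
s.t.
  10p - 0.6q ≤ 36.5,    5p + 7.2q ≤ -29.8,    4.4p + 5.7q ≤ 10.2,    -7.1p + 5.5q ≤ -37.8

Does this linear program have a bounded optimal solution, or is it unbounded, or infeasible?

From the feasible point (3.2656, -961/150), moving in the direction (-0.6, -10) keeps every constraint satisfied while f decreases without bound.

unbounded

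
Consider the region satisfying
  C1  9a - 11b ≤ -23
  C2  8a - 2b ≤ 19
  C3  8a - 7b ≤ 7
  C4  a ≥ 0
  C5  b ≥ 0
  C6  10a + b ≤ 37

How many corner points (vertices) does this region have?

3

Pairwise boundary intersections that survive every other constraint:
  (0, 23/11)
  (384/119, 563/119)
  (0, 37)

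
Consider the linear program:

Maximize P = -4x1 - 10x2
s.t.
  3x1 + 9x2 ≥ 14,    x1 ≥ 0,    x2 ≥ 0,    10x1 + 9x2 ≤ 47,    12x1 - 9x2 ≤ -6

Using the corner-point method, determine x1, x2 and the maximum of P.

x1 = 0, x2 = 14/9, maximum P = -140/9

Extreme points and P = -4x1 - 10x2:
  (0, 14/9) → P = -140/9
  (8/15, 62/45) → P = -716/45
  (0, 47/9) → P = -470/9
  (41/22, 104/33) → P = -1286/33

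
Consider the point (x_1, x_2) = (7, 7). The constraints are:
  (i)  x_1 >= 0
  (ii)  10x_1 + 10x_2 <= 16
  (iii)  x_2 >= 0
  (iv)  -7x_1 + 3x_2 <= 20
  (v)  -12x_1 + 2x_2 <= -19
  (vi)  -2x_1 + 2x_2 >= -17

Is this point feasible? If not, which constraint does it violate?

Constraint (ii): 10x_1 + 10x_2 = 140, which is not ≤ 16. All other constraints are satisfied.

not feasible — violates (ii)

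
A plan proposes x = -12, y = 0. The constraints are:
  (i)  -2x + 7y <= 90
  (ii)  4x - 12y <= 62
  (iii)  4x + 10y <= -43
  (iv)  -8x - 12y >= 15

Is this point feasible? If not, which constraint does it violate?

(i): 24 ≤ 90 ✓
(ii): -48 ≤ 62 ✓
(iii): -48 ≤ -43 ✓
(iv): 96 ≥ 15 ✓

feasible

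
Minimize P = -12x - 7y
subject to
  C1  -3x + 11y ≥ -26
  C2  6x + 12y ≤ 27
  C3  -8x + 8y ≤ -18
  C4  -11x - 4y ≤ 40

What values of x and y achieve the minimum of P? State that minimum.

x = 203/34, y = -25/34, minimum P = -133/2

Feasible corners and P = -12x - 7y:
  (203/34, -25/34) → P = -133/2
  (-5/32, -77/32) → P = 599/32
  (3, 3/4) → P = -165/4

The optimum lies where -3x + 11y = -26 and 6x + 12y = 27.
Solving simultaneously gives x = 203/34, y = -25/34.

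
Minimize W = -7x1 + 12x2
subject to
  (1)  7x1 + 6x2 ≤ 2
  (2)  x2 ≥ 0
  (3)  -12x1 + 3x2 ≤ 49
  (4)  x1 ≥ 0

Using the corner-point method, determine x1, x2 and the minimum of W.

x1 = 2/7, x2 = 0, minimum W = -2

Vertices and W = -7x1 + 12x2:
  (2/7, 0) → W = -2
  (0, 1/3) → W = 4
  (0, 0) → W = 0

The binding constraints are 7x1 + 6x2 = 2 and x2 = 0.
Solving simultaneously gives x1 = 2/7, x2 = 0.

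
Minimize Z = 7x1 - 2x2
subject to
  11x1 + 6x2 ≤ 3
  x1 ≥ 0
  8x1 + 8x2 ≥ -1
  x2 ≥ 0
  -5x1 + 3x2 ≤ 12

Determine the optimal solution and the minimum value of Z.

Extreme points and Z = 7x1 - 2x2:
  (0, 1/2) → Z = -1
  (3/11, 0) → Z = 21/11
  (0, 0) → Z = 0

The binding constraints are 11x1 + 6x2 = 3 and x1 = 0.
Solving simultaneously gives x1 = 0, x2 = 1/2.

x1 = 0, x2 = 1/2, minimum Z = -1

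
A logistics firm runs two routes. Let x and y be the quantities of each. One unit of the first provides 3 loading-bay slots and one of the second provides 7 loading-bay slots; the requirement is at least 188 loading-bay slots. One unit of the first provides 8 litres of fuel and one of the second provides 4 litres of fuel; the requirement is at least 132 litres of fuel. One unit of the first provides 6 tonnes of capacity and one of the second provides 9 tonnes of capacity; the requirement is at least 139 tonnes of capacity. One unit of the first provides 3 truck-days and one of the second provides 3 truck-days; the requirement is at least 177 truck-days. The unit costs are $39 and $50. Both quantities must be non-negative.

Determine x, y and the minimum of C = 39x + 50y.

x = 225/4, y = 11/4, minimum C = 9325/4

Vertices and C = 39x + 50y:
  (0, 59) → C = 2950
  (188/3, 0) → C = 2444
  (225/4, 11/4) → C = 9325/4
The feasible region is unbounded (it extends along (0, 1), (1, 0)), but C strictly increases along every unbounded feasible direction, so there is no improving ray and the minimum is attained at a vertex.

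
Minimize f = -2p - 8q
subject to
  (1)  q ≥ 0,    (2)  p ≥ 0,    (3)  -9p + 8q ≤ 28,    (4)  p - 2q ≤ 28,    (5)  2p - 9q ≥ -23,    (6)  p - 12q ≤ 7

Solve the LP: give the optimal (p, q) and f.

p = 298/5, q = 79/5, minimum f = -1228/5

Vertices and f = -2p - 8q:
  (0, 0) → f = 0
  (7, 0) → f = -14
  (0, 23/9) → f = -184/9
  (298/5, 79/5) → f = -1228/5
  (161/5, 21/10) → f = -406/5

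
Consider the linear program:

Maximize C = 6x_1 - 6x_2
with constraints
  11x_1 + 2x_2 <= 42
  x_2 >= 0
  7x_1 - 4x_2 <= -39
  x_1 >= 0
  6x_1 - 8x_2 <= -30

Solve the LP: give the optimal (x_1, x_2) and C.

Feasible corners and C = 6x_1 - 6x_2:
  (45/29, 723/58) → C = -1899/29
  (0, 21) → C = -126
  (0, 39/4) → C = -117/2

x_1 = 0, x_2 = 39/4, maximum C = -117/2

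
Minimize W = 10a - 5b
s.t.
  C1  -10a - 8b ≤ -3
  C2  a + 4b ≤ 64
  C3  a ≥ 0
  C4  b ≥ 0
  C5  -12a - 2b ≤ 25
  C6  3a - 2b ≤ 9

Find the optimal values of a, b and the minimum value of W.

a = 0, b = 16, minimum W = -80

Extreme points and W = 10a - 5b:
  (0, 3/8) → W = -15/8
  (3/10, 0) → W = 3
  (0, 16) → W = -80
  (82/7, 183/14) → W = 725/14
  (3, 0) → W = 30

The binding constraints are a + 4b = 64 and a = 0.
Solving simultaneously gives a = 0, b = 16.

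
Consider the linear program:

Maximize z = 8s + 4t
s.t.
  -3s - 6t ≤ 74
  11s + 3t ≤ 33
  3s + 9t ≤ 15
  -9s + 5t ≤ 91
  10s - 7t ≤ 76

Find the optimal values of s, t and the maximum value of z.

Extreme points and z = 8s + 4t:
  (-916/69, -131/23) → z = -8900/69
  (-62/81, -968/81) → z = -1456/27
  (14/5, 11/15) → z = 76/3
  (459/107, -506/107) → z = 1648/107
  (-31/4, 17/4) → z = -45

s = 14/5, t = 11/15, maximum z = 76/3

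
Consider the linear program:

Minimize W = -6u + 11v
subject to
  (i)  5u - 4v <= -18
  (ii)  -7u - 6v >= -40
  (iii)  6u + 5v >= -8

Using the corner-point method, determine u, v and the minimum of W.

u = -122/49, v = 68/49, minimum W = 1480/49

Feasible corners and W = -6u + 11v:
  (26/29, 163/29) → W = 1637/29
  (-122/49, 68/49) → W = 1480/49
  (-248, 296) → W = 4744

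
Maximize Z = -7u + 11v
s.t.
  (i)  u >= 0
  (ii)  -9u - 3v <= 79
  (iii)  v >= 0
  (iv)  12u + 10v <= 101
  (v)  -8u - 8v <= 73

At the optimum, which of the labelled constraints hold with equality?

Feasible corners and Z = -7u + 11v:
  (0, 0) → Z = 0
  (0, 101/10) → Z = 1111/10
  (101/12, 0) → Z = -707/12

The maximum is at (0, 101/10). Substituting into each constraint, equality holds for (i) and (iv); the remaining constraints have slack.

(i) and (iv)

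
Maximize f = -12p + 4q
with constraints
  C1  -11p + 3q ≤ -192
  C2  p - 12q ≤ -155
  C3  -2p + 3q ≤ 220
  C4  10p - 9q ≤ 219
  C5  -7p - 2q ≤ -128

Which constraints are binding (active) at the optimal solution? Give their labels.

Feasible corners and f = -12p + 4q:
  (923/43, 1897/129) → f = -25640/129
  (412/9, 2804/27) → f = -3616/27
  (1341/37, 1769/111) → f = -41200/111
  (879/4, 1319/6) → f = -5273/3

The maximum is at (412/9, 2804/27). Substituting into each constraint, equality holds for C1 and C3; the remaining constraints have slack.

C1 and C3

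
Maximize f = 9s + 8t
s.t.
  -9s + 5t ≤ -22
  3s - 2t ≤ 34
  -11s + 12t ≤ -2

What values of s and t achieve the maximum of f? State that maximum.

At the optimal vertex, 3s - 2t = 34 and -11s + 12t = -2.
Solving simultaneously gives s = 202/7, t = 184/7.

s = 202/7, t = 184/7, maximum f = 470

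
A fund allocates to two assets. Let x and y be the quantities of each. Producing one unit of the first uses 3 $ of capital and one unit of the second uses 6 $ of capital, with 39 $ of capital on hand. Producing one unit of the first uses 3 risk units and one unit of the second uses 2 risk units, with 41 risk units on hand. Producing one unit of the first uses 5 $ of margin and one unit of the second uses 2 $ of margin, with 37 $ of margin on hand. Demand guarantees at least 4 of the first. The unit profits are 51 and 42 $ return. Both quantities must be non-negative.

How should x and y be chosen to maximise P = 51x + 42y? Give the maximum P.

Extreme points and P = 51x + 42y:
  (37/5, 0) → P = 1887/5
  (4, 0) → P = 204
  (6, 7/2) → P = 453
  (4, 9/2) → P = 393

x = 6, y = 7/2, maximum P = 453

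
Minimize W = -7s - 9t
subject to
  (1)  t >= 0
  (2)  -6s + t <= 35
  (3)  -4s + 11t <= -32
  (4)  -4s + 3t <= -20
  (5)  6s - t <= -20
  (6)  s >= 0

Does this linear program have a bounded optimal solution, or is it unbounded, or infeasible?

The boundaries t = 0 and -4s + 11t = -32 meet at (8, 0), but that point violates 6s - t ≤ -20. Every candidate vertex is excluded by some other constraint, so the feasible region is empty.

infeasible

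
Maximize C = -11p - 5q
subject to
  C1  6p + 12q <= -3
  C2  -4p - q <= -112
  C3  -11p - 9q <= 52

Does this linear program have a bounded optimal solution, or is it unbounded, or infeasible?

bounded optimum

Vertices and C = -11p - 5q:
  (449/14, -114/7) → C = -3799/14
  (212/5, -288/5) → C = -892/5
The feasible region has finitely many vertices and no improving ray; the maximum is -892/5 at (212/5, -288/5).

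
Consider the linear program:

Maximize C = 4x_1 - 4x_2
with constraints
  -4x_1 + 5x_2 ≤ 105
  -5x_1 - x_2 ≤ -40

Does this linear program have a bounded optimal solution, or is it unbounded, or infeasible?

unbounded

From the feasible point (95/29, 685/29), moving in the direction (1, -5) keeps every constraint satisfied while C increases without bound.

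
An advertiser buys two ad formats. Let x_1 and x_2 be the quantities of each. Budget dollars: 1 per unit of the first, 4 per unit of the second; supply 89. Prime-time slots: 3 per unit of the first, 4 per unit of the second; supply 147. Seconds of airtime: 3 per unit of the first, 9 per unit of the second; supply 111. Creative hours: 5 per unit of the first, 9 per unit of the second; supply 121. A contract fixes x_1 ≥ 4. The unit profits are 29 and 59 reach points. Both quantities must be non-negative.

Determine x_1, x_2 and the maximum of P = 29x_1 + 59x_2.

x_1 = 5, x_2 = 32/3, maximum P = 2323/3

Feasible corners and P = 29x_1 + 59x_2:
  (121/5, 0) → P = 3509/5
  (4, 0) → P = 116
  (5, 32/3) → P = 2323/3
  (4, 11) → P = 765

The optimum lies where 3x_1 + 9x_2 = 111 and 5x_1 + 9x_2 = 121.
Solving simultaneously gives x_1 = 5, x_2 = 32/3.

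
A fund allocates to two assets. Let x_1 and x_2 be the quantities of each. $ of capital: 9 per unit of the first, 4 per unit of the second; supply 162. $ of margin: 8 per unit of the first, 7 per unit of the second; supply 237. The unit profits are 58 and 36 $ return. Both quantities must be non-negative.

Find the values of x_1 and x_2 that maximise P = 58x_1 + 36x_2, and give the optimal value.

The optimum lies where 9x_1 + 4x_2 = 162 and 8x_1 + 7x_2 = 237.
Solving simultaneously gives x_1 = 6, x_2 = 27.

x_1 = 6, x_2 = 27, maximum P = 1320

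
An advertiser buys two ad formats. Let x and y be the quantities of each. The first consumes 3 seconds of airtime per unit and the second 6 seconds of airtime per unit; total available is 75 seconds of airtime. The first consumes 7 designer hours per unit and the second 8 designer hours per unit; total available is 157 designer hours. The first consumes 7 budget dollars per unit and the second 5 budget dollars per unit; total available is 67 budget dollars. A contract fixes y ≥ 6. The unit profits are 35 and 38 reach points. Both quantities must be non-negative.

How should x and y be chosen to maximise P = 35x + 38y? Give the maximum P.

x = 1, y = 12, maximum P = 491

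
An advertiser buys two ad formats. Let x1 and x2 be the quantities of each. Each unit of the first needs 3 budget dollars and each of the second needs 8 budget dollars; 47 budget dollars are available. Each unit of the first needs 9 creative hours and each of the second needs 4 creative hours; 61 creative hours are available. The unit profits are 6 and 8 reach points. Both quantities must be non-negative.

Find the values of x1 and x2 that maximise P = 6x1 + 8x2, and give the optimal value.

Feasible corners and P = 6x1 + 8x2:
  (0, 0) → P = 0
  (0, 47/8) → P = 47
  (61/9, 0) → P = 122/3
  (5, 4) → P = 62

The optimum lies where 3x1 + 8x2 = 47 and 9x1 + 4x2 = 61.
Solving simultaneously gives x1 = 5, x2 = 4.

x1 = 5, x2 = 4, maximum P = 62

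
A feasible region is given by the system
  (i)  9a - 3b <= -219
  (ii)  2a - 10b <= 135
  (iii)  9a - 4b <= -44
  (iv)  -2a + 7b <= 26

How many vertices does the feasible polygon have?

Intersecting each pair of boundary lines and keeping only the points that satisfy every inequality leaves:
  (-865/28, -551/28)
  (-485/19, -68/19)
  (-1205/6, -161/3)

3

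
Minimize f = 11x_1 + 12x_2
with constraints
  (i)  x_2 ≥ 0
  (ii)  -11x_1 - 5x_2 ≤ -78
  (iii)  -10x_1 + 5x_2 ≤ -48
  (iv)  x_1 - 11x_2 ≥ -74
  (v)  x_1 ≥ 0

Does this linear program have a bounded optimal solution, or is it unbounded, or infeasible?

bounded optimum

Extreme points and f = 11x_1 + 12x_2:
  (78/11, 0) → f = 78
  (6, 12/5) → f = 474/5
  (898/105, 788/105) → f = 2762/15
The feasible region has finitely many vertices and no improving ray; the minimum is 78 at (78/11, 0).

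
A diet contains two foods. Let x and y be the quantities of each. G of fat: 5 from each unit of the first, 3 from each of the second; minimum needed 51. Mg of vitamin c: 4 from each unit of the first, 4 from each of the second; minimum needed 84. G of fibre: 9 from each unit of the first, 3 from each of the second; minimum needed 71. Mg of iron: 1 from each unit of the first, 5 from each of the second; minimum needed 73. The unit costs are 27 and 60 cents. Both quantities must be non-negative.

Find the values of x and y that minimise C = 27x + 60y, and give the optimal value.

Extreme points and C = 27x + 60y:
  (0, 71/3) → C = 1420
  (73, 0) → C = 1971
  (4/3, 59/3) → C = 1216
  (8, 13) → C = 996
The feasible region is unbounded (it extends along (0, 1), (1, 0)), but C strictly increases along every unbounded feasible direction, so there is no improving ray and the minimum is attained at a vertex.

At the optimal vertex, 4x + 4y = 84 and x + 5y = 73.
Solving simultaneously gives x = 8, y = 13.

x = 8, y = 13, minimum C = 996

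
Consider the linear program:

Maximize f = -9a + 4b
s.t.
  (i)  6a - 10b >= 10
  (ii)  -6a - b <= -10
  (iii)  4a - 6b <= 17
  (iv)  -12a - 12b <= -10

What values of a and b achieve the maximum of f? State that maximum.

a = 5/3, b = 0, maximum f = -15

Vertices and f = -9a + 4b:
  (5/3, 0) → f = -15
  (55/2, 31/2) → f = -371/2
  (11/6, -1) → f = -41/2
  (11/5, -41/30) → f = -379/15

The binding constraints are 6a - 10b = 10 and -6a - b = -10.
Solving simultaneously gives a = 5/3, b = 0.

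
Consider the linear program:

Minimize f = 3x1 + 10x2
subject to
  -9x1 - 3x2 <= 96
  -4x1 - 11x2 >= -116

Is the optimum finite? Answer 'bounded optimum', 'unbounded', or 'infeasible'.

unbounded

From the feasible point (-468/29, 476/29), moving in the direction (11, -4) keeps every constraint satisfied while f decreases without bound.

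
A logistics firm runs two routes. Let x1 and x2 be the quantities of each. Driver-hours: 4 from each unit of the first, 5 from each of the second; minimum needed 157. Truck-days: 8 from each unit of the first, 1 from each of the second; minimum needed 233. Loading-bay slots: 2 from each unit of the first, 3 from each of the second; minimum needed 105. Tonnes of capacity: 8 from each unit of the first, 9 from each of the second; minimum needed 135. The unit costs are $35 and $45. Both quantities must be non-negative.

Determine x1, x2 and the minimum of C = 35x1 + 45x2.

x1 = 27, x2 = 17, minimum C = 1710

Vertices and C = 35x1 + 45x2:
  (0, 233) → C = 10485
  (105/2, 0) → C = 3675/2
  (27, 17) → C = 1710
The feasible region is unbounded (it extends along (0, 1), (1, 0)), but C strictly increases along every unbounded feasible direction, so there is no improving ray and the minimum is attained at a vertex.

The optimum lies where 8x1 + x2 = 233 and 2x1 + 3x2 = 105.
Solving simultaneously gives x1 = 27, x2 = 17.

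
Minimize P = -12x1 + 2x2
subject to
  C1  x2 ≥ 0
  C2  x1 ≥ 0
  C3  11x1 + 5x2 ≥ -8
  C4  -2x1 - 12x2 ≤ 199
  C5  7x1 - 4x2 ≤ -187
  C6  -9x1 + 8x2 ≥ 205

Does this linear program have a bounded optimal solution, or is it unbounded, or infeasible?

unbounded

From the feasible point (0, 187/4), moving in the direction (4, 7) keeps every constraint satisfied while P decreases without bound.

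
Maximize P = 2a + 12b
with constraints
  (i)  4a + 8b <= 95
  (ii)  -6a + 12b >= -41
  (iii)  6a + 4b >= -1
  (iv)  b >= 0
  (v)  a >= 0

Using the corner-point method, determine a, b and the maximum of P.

a = 0, b = 95/8, maximum P = 285/2

Corner points and P = 2a + 12b:
  (367/24, 203/48) → P = 244/3
  (0, 95/8) → P = 285/2
  (41/6, 0) → P = 41/3
  (0, 0) → P = 0

The binding constraints are 4a + 8b = 95 and a = 0.
Solving simultaneously gives a = 0, b = 95/8.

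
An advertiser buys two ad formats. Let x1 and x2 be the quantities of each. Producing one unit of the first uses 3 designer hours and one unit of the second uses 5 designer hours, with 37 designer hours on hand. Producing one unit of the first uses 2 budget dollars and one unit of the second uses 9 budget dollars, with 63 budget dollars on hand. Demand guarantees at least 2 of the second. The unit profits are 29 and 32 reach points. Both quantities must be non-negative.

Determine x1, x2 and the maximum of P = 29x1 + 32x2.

Vertices and P = 29x1 + 32x2:
  (0, 7) → P = 224
  (0, 2) → P = 64
  (18/17, 115/17) → P = 4202/17
  (9, 2) → P = 325

The binding constraints are 3x1 + 5x2 = 37 and x2 = 2.
Solving simultaneously gives x1 = 9, x2 = 2.

x1 = 9, x2 = 2, maximum P = 325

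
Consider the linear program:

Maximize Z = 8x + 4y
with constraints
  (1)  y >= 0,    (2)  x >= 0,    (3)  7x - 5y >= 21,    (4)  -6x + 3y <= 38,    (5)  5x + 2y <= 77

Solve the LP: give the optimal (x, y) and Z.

x = 427/39, y = 434/39, maximum Z = 5152/39

Corner points and Z = 8x + 4y:
  (3, 0) → Z = 24
  (77/5, 0) → Z = 616/5
  (427/39, 434/39) → Z = 5152/39

At the optimal vertex, 7x - 5y = 21 and 5x + 2y = 77.
Solving simultaneously gives x = 427/39, y = 434/39.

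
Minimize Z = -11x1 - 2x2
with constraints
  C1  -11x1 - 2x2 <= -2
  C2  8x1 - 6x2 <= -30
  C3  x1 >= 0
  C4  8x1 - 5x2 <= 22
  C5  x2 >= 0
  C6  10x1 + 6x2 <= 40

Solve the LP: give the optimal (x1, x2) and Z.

x1 = 5/9, x2 = 155/27, minimum Z = -475/27

Vertices and Z = -11x1 - 2x2:
  (0, 5) → Z = -10
  (5/9, 155/27) → Z = -475/27
  (0, 20/3) → Z = -40/3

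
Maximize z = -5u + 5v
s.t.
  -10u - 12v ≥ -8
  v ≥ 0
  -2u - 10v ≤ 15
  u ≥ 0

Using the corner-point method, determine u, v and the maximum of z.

Vertices and z = -5u + 5v:
  (4/5, 0) → z = -4
  (0, 2/3) → z = 10/3
  (0, 0) → z = 0

The optimum lies where -10u - 12v = -8 and u = 0.
Solving simultaneously gives u = 0, v = 2/3.

u = 0, v = 2/3, maximum z = 10/3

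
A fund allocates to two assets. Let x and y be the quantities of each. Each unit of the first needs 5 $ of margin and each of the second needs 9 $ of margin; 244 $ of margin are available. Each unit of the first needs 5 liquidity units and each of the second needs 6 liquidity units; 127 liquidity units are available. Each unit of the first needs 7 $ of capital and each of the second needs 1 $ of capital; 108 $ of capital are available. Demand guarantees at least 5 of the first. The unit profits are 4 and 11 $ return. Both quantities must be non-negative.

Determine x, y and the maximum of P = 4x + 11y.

Vertices and P = 4x + 11y:
  (108/7, 0) → P = 432/7
  (5, 0) → P = 20
  (521/37, 349/37) → P = 5923/37
  (5, 17) → P = 207

x = 5, y = 17, maximum P = 207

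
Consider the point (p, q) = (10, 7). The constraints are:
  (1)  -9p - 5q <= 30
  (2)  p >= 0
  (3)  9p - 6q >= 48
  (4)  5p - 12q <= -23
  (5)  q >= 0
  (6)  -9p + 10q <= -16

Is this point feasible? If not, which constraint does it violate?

(1): -125 ≤ 30 ✓
(2): 10 ≥ 0 ✓
(3): 48 ≥ 48 ✓
(4): -34 ≤ -23 ✓
(5): 7 ≥ 0 ✓
(6): -20 ≤ -16 ✓

feasible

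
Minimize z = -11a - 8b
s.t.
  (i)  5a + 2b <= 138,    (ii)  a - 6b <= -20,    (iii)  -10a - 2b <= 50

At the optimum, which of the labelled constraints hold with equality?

(i) and (iii)

Feasible corners and z = -11a - 8b:
  (197/8, 119/16) → z = -2643/8
  (-188/5, 163) → z = -4452/5
  (-170/31, 75/31) → z = 1270/31

The minimum is at (-188/5, 163). Substituting into each constraint, equality holds for (i) and (iii); the remaining constraints have slack.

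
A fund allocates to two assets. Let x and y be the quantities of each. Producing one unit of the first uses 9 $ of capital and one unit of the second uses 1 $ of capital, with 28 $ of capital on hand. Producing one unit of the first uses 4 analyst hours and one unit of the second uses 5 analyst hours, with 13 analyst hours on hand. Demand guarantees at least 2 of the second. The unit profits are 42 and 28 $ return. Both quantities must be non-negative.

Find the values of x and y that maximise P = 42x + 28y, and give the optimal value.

Corner points and P = 42x + 28y:
  (0, 13/5) → P = 364/5
  (0, 2) → P = 56
  (3/4, 2) → P = 175/2

x = 3/4, y = 2, maximum P = 175/2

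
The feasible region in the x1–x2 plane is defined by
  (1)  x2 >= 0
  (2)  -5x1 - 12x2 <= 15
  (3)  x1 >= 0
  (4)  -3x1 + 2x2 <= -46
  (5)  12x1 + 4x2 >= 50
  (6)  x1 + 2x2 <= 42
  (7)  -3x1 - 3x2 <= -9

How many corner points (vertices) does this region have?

Intersecting each pair of boundary lines and keeping only the points that satisfy every inequality leaves:
  (46/3, 0)
  (42, 0)
  (22, 10)

3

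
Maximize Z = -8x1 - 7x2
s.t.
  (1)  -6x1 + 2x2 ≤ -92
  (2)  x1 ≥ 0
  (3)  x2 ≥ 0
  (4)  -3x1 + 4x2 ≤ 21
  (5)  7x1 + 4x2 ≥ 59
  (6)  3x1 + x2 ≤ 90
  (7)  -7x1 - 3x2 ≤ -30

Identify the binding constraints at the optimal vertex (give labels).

Feasible corners and Z = -8x1 - 7x2:
  (46/3, 0) → Z = -368/3
  (68/3, 22) → Z = -1006/3
  (30, 0) → Z = -240

The maximum is at (46/3, 0). Substituting into each constraint, equality holds for (1) and (3); the remaining constraints have slack.

(1) and (3)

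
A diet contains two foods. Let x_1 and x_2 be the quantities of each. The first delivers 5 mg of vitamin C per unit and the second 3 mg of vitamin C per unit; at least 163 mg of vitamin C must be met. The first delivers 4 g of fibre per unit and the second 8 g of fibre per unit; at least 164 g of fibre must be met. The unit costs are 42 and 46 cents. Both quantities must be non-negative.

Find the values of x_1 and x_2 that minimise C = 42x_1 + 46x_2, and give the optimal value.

x_1 = 29, x_2 = 6, minimum C = 1494

The feasible region is unbounded (it extends along (0, 1), (1, 0)), but C strictly increases along every unbounded feasible direction, so there is no improving ray and the minimum is attained at a vertex.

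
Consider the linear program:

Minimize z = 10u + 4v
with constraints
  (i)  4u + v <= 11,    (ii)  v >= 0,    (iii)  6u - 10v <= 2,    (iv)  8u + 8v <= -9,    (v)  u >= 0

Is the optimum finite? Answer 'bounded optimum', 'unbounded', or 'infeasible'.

infeasible

The boundaries 4u + v = 11 and 6u - 10v = 2 meet at (56/23, 29/23), but that point violates 8u + 8v ≤ -9. Every candidate vertex is excluded by some other constraint, so the feasible region is empty.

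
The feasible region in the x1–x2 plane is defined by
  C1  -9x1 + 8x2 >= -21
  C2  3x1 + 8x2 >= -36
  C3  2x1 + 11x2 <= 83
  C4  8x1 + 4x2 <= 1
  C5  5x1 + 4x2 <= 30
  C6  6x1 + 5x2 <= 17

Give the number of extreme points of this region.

5

The feasible vertices (each the meet of two boundaries and inside every other half-plane) are:
  (-5/4, -129/32)
  (23/25, -159/100)
  (-1060/17, 321/17)
  (-57/14, 58/7)
  (-63/16, 65/8)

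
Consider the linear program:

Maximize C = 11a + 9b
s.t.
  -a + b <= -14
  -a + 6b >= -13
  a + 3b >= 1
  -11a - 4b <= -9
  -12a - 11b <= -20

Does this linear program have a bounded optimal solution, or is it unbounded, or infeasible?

unbounded

From the feasible point (71/5, 1/5), moving in the direction (6, 1) keeps every constraint satisfied while C increases without bound.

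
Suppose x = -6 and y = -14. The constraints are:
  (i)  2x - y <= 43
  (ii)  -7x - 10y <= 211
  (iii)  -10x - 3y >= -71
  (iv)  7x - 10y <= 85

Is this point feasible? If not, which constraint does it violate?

Constraint (iv): 7x - 10y = 98, which is not ≤ 85. All other constraints are satisfied.

not feasible — violates (iv)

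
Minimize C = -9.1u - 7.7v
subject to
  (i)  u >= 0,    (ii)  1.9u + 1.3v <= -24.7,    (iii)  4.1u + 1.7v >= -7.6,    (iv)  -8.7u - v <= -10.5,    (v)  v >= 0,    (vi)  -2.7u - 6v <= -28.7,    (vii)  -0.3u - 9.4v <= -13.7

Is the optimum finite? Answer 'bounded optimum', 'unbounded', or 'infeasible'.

infeasible

The boundaries u = 0 and -8.7u - v = -10.5 meet at (0, 10.5), but that point violates 1.9u + 1.3v ≤ -24.7. Every candidate vertex is excluded by some other constraint, so the feasible region is empty.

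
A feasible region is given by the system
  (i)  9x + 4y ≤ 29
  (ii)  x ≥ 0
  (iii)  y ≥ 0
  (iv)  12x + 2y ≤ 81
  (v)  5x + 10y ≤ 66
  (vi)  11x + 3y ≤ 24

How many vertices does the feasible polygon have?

Pairwise boundary intersections that survive every other constraint:
  (13/35, 449/70)
  (9/17, 103/17)
  (0, 0)
  (0, 33/5)
  (24/11, 0)

5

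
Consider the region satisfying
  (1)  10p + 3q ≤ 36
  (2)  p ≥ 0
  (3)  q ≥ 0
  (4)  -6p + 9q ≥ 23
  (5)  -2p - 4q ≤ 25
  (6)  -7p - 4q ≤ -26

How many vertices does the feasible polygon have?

4

The feasible vertices (each the meet of two boundaries and inside every other half-plane) are:
  (0, 12)
  (85/36, 223/54)
  (0, 13/2)
  (142/87, 317/87)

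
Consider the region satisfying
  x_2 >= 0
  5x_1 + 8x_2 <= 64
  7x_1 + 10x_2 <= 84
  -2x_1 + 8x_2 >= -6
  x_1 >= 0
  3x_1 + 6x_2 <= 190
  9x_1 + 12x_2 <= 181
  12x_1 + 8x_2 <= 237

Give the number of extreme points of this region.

Pairwise boundary intersections that survive every other constraint:
  (3, 0)
  (0, 0)
  (16/3, 14/3)
  (0, 8)
  (183/19, 63/38)

5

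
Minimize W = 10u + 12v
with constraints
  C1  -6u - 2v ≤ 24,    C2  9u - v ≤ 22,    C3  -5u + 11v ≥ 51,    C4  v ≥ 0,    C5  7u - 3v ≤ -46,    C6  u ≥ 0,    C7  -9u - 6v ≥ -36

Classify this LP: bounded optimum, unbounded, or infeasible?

infeasible

The boundaries -6u - 2v = 24 and 7u - 3v = -46 meet at (-41/8, 27/8), but that point violates u ≥ 0. Every candidate vertex is excluded by some other constraint, so the feasible region is empty.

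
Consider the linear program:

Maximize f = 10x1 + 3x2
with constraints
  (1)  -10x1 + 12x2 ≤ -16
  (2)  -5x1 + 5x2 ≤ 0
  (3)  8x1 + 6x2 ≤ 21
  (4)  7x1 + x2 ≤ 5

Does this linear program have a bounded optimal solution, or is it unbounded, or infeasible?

bounded optimum

Vertices and f = 10x1 + 3x2:
  (-8, -8) → f = -104
  (38/47, -31/47) → f = 287/47
The feasible region has finitely many vertices and no improving ray; the maximum is 287/47 at (38/47, -31/47).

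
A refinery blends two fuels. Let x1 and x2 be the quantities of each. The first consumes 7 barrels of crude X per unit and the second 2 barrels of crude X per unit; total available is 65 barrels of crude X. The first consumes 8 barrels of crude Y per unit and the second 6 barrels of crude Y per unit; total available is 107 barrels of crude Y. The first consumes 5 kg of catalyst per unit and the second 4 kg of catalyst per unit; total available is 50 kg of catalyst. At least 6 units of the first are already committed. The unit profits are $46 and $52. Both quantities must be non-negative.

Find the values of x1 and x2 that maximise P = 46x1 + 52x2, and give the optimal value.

x1 = 6, x2 = 5, maximum P = 536

Vertices and P = 46x1 + 52x2:
  (65/7, 0) → P = 2990/7
  (6, 0) → P = 276
  (80/9, 25/18) → P = 4330/9
  (6, 5) → P = 536

The binding constraints are 5x1 + 4x2 = 50 and x1 = 6.
Solving simultaneously gives x1 = 6, x2 = 5.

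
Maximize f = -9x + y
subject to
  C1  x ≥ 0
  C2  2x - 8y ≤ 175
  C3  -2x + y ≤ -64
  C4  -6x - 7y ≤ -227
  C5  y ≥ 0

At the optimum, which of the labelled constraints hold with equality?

C3 and C4

Vertices and f = -9x + y:
  (175/2, 0) → f = -1575/2
  (135/4, 7/2) → f = -1201/4
  (227/6, 0) → f = -681/2
The feasible region is unbounded (it extends along (1, 2), (4, 1)), but f strictly decreases along every unbounded feasible direction, so there is no improving ray and the maximum is attained at a vertex.

The maximum is at (135/4, 7/2). Substituting into each constraint, equality holds for C3 and C4; the remaining constraints have slack.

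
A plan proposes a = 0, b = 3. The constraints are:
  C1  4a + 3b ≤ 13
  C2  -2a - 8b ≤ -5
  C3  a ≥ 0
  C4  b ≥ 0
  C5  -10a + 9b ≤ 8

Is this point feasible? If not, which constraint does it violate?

Constraint C5: -10a + 9b = 27, which is not ≤ 8. All other constraints are satisfied.

not feasible — violates C5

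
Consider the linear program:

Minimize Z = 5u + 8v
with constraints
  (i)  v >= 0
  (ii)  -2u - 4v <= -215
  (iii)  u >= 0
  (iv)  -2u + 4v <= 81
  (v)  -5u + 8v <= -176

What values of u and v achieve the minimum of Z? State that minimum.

u = 202/3, v = 241/12, minimum Z = 1492/3

Feasible corners and Z = 5u + 8v:
  (215/2, 0) → Z = 1075/2
  (202/3, 241/12) → Z = 1492/3
  (338, 757/4) → Z = 3204
The feasible region is unbounded (it extends along (2, 1), (1, 0)), but Z strictly increases along every unbounded feasible direction, so there is no improving ray and the minimum is attained at a vertex.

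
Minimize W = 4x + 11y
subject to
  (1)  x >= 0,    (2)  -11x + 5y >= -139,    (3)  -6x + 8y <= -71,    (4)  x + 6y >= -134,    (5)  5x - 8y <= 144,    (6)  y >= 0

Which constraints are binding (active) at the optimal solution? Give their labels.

Vertices and W = 4x + 11y:
  (757/58, 53/58) → W = 3611/58
  (139/11, 0) → W = 556/11
  (71/6, 0) → W = 142/3

The minimum is at (71/6, 0). Substituting into each constraint, equality holds for (3) and (6); the remaining constraints have slack.

(3) and (6)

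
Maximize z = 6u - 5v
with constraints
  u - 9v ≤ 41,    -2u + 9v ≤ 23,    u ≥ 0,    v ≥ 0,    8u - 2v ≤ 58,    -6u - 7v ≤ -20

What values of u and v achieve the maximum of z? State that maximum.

u = 29/4, v = 0, maximum z = 87/2

Vertices and z = 6u - 5v:
  (142/17, 75/17) → z = 477/17
  (19/68, 89/34) → z = -194/17
  (29/4, 0) → z = 87/2
  (10/3, 0) → z = 20

The binding constraints are v = 0 and 8u - 2v = 58.
Solving simultaneously gives u = 29/4, v = 0.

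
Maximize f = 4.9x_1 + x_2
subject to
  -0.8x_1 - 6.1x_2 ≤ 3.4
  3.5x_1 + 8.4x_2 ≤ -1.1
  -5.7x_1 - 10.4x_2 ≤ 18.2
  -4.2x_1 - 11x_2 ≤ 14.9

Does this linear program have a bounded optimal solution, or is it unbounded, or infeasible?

bounded optimum

Extreme points and f = 4.9x_1 + x_2:
  (115/77, -58/77) → f = 1011/154
  (-7566/2645, -482/2645) → f = -187777/13225
  (-3536/287, 5743/1148) → f = -317813/5740
The feasible region has finitely many vertices and no improving ray; the maximum is 1011/154 at (115/77, -58/77).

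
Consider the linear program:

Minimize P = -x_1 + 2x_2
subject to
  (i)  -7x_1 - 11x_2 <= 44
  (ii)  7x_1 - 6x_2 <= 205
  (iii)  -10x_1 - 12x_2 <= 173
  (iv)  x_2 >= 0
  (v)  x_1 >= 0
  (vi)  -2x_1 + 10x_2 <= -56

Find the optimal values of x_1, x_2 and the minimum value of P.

x_1 = 205/7, x_2 = 0, minimum P = -205/7

Vertices and P = -x_1 + 2x_2:
  (205/7, 0) → P = -205/7
  (857/29, 9/29) → P = -839/29
  (28, 0) → P = -28

The optimum lies where 7x_1 - 6x_2 = 205 and x_2 = 0.
Solving simultaneously gives x_1 = 205/7, x_2 = 0.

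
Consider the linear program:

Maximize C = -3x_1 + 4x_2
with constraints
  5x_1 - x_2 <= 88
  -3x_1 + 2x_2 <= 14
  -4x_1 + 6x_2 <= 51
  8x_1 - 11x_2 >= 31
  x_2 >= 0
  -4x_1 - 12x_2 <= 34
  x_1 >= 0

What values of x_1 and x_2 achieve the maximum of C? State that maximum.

x_1 = 31/8, x_2 = 0, maximum C = -93/8

Extreme points and C = -3x_1 + 4x_2:
  (937/47, 549/47) → C = -615/47
  (88/5, 0) → C = -264/5
  (31/8, 0) → C = -93/8

The optimum lies where 8x_1 - 11x_2 = 31 and x_2 = 0.
Solving simultaneously gives x_1 = 31/8, x_2 = 0.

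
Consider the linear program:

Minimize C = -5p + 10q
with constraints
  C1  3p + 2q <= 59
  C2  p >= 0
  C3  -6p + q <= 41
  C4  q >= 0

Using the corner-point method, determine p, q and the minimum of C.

p = 59/3, q = 0, minimum C = -295/3

Feasible corners and C = -5p + 10q:
  (0, 59/2) → C = 295
  (59/3, 0) → C = -295/3
  (0, 0) → C = 0

The binding constraints are 3p + 2q = 59 and q = 0.
Solving simultaneously gives p = 59/3, q = 0.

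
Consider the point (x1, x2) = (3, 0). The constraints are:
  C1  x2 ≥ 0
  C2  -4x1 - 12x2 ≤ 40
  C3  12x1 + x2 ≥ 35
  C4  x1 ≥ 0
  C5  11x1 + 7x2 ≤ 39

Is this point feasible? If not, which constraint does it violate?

C1: 0 ≥ 0 ✓
C2: -12 ≤ 40 ✓
C3: 36 ≥ 35 ✓
C4: 3 ≥ 0 ✓
C5: 33 ≤ 39 ✓

feasible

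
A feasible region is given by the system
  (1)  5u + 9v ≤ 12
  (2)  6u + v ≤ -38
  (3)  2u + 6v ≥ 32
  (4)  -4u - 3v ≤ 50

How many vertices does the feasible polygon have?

3

Pairwise boundary intersections that survive every other constraint:
  (-18, 34/3)
  (-162/7, 298/21)
  (-22, 38/3)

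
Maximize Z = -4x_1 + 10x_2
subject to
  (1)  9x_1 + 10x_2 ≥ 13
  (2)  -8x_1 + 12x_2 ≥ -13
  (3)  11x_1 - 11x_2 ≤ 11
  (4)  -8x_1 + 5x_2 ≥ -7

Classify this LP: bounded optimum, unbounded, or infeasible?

unbounded

From the feasible point (27/25, 41/125), moving in the direction (5, 8) keeps every constraint satisfied while Z increases without bound.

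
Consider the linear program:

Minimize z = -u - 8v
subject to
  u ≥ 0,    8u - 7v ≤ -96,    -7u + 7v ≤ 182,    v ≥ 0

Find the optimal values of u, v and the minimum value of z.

The binding constraints are 8u - 7v = -96 and -7u + 7v = 182.
Solving simultaneously gives u = 86, v = 112.

u = 86, v = 112, minimum z = -982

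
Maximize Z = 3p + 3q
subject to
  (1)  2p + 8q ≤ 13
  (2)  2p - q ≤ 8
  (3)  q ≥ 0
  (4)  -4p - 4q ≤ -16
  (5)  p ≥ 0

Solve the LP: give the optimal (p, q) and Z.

p = 77/18, q = 5/9, maximum Z = 29/2

Feasible corners and Z = 3p + 3q:
  (77/18, 5/9) → Z = 29/2
  (19/6, 5/6) → Z = 12
  (4, 0) → Z = 12

The binding constraints are 2p + 8q = 13 and 2p - q = 8.
Solving simultaneously gives p = 77/18, q = 5/9.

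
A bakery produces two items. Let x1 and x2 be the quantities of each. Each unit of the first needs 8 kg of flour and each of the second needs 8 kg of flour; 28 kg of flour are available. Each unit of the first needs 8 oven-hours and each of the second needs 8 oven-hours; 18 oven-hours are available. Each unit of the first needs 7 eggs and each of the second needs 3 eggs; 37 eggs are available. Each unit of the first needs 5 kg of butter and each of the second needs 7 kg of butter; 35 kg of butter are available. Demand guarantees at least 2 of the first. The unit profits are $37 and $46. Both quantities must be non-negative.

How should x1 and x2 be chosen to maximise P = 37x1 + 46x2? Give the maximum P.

x1 = 2, x2 = 1/4, maximum P = 171/2

At the optimal vertex, 8x1 + 8x2 = 18 and x1 = 2.
Solving simultaneously gives x1 = 2, x2 = 1/4.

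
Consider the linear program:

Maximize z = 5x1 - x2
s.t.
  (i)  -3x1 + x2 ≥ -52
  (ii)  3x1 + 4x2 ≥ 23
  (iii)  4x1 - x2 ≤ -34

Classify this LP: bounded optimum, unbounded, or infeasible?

From the feasible point (-113/19, 194/19), moving in the direction (1, 4) keeps every constraint satisfied while z increases without bound.

unbounded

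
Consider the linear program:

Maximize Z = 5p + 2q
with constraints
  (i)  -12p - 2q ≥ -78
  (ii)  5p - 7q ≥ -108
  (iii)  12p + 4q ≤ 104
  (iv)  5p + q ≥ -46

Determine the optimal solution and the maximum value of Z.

Extreme points and Z = 5p + 2q:
  (13/3, 13) → Z = 143/3
  (85, -471) → Z = -517
  (37/13, 227/13) → Z = 639/13
  (-43/4, 31/4) → Z = -153/4

The binding constraints are 5p - 7q = -108 and 12p + 4q = 104.
Solving simultaneously gives p = 37/13, q = 227/13.

p = 37/13, q = 227/13, maximum Z = 639/13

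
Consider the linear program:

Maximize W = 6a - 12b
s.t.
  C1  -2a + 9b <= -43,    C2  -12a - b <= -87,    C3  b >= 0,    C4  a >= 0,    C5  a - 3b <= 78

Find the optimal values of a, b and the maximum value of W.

Corner points and W = 6a - 12b:
  (43/2, 0) → W = 129
  (191, 113/3) → W = 694
  (78, 0) → W = 468

The binding constraints are -2a + 9b = -43 and a - 3b = 78.
Solving simultaneously gives a = 191, b = 113/3.

a = 191, b = 113/3, maximum W = 694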